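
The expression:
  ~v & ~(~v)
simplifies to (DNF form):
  False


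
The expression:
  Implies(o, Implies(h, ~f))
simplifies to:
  ~f | ~h | ~o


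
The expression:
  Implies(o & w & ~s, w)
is always true.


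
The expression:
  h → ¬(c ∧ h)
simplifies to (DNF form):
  ¬c ∨ ¬h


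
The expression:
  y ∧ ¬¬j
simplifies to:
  j ∧ y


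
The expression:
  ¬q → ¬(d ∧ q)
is always true.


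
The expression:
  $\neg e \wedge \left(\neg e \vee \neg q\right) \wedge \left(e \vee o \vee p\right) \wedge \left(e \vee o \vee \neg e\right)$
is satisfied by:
  {o: True, p: True, e: False}
  {o: True, e: False, p: False}
  {p: True, e: False, o: False}


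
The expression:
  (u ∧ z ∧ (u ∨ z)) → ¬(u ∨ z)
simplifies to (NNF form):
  ¬u ∨ ¬z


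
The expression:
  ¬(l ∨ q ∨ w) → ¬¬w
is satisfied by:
  {q: True, l: True, w: True}
  {q: True, l: True, w: False}
  {q: True, w: True, l: False}
  {q: True, w: False, l: False}
  {l: True, w: True, q: False}
  {l: True, w: False, q: False}
  {w: True, l: False, q: False}


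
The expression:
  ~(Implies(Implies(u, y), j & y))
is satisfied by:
  {j: False, u: False, y: False}
  {y: True, j: False, u: False}
  {y: True, u: True, j: False}
  {j: True, y: False, u: False}


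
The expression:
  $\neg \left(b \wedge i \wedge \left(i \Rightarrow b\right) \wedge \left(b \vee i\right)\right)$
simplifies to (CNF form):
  $\neg b \vee \neg i$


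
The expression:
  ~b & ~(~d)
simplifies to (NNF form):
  d & ~b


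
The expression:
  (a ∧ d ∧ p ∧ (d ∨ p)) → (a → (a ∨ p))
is always true.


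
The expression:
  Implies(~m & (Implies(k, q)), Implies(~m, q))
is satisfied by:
  {k: True, q: True, m: True}
  {k: True, q: True, m: False}
  {k: True, m: True, q: False}
  {k: True, m: False, q: False}
  {q: True, m: True, k: False}
  {q: True, m: False, k: False}
  {m: True, q: False, k: False}


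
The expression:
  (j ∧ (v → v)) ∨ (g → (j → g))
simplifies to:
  True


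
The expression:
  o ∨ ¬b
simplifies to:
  o ∨ ¬b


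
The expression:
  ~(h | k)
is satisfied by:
  {h: False, k: False}


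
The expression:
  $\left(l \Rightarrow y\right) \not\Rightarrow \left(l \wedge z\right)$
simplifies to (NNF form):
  $\left(y \wedge \neg z\right) \vee \neg l$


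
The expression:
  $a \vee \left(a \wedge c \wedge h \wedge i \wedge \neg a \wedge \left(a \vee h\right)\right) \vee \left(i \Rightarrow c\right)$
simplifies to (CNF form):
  $a \vee c \vee \neg i$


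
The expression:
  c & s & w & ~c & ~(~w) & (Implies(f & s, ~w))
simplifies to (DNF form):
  False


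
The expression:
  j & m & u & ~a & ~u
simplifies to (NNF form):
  False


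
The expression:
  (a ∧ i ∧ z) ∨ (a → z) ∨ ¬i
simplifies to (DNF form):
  z ∨ ¬a ∨ ¬i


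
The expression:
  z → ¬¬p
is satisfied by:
  {p: True, z: False}
  {z: False, p: False}
  {z: True, p: True}


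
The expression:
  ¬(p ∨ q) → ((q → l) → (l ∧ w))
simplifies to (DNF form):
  p ∨ q ∨ (l ∧ w)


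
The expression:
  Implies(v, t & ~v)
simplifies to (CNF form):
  ~v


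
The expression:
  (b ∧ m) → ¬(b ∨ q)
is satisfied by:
  {m: False, b: False}
  {b: True, m: False}
  {m: True, b: False}


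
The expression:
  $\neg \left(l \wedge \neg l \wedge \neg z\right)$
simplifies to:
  $\text{True}$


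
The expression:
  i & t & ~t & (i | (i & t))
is never true.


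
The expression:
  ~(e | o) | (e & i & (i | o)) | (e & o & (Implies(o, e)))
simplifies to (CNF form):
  (e | ~o) & (o | ~o) & (e | i | ~e) & (e | i | ~o) & (i | o | ~e) & (i | o | ~o) & (e | ~e | ~o) & (o | ~e | ~o)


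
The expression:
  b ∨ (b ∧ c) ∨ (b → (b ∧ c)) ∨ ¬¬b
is always true.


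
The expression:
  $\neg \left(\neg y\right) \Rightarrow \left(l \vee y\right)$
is always true.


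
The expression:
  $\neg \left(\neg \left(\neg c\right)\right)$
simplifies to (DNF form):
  $\neg c$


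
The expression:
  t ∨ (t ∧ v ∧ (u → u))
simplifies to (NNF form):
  t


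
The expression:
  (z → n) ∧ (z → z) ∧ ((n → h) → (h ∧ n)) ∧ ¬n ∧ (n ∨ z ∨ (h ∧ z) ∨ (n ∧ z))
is never true.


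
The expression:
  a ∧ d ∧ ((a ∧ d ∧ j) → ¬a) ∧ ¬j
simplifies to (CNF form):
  a ∧ d ∧ ¬j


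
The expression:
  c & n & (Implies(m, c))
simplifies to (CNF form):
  c & n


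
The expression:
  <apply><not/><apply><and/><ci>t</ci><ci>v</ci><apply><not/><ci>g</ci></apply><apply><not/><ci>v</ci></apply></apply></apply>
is always true.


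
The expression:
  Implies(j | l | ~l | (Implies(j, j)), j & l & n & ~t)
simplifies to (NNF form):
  j & l & n & ~t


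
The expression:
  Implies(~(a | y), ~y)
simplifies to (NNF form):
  True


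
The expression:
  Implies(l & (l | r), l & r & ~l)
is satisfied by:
  {l: False}


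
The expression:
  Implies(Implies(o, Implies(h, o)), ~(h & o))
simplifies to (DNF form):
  ~h | ~o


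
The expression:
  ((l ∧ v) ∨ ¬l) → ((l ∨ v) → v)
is always true.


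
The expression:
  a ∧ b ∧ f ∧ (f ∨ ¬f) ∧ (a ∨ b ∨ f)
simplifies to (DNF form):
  a ∧ b ∧ f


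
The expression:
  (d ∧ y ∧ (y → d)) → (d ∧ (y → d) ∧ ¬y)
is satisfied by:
  {d: False, y: False}
  {y: True, d: False}
  {d: True, y: False}


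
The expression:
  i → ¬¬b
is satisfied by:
  {b: True, i: False}
  {i: False, b: False}
  {i: True, b: True}


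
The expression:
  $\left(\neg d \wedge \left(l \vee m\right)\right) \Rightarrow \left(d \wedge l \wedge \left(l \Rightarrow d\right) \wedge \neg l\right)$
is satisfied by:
  {d: True, l: False, m: False}
  {d: True, m: True, l: False}
  {d: True, l: True, m: False}
  {d: True, m: True, l: True}
  {m: False, l: False, d: False}


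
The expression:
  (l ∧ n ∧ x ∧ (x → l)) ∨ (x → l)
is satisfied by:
  {l: True, x: False}
  {x: False, l: False}
  {x: True, l: True}


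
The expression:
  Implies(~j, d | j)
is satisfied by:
  {d: True, j: True}
  {d: True, j: False}
  {j: True, d: False}


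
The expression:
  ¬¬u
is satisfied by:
  {u: True}


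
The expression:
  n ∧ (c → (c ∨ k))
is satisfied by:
  {n: True}


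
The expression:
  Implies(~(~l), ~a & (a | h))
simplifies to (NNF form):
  ~l | (h & ~a)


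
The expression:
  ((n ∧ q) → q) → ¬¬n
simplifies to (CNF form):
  n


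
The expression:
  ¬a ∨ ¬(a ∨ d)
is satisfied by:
  {a: False}


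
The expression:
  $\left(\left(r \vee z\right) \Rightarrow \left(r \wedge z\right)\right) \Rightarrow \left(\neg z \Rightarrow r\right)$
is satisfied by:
  {r: True, z: True}
  {r: True, z: False}
  {z: True, r: False}


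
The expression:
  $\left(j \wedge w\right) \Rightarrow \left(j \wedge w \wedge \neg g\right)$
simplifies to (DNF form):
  $\neg g \vee \neg j \vee \neg w$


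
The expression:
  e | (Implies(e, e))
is always true.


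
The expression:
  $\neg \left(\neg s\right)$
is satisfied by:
  {s: True}


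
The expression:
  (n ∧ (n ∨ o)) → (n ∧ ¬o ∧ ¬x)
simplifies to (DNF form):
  (¬o ∧ ¬x) ∨ ¬n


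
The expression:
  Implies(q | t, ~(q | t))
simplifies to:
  ~q & ~t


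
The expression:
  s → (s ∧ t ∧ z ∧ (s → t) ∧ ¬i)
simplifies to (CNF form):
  (t ∨ ¬s) ∧ (z ∨ ¬s) ∧ (¬i ∨ ¬s)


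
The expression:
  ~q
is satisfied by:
  {q: False}


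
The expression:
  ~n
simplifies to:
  ~n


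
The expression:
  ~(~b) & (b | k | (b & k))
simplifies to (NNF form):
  b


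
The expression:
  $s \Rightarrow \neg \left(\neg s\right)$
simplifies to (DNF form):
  $\text{True}$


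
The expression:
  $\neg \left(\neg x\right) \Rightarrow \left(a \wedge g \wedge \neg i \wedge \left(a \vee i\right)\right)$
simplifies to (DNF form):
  $\left(a \wedge g \wedge \neg i\right) \vee \neg x$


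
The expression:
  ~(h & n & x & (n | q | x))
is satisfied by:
  {x: False, n: False, h: False}
  {h: True, x: False, n: False}
  {n: True, x: False, h: False}
  {h: True, n: True, x: False}
  {x: True, h: False, n: False}
  {h: True, x: True, n: False}
  {n: True, x: True, h: False}


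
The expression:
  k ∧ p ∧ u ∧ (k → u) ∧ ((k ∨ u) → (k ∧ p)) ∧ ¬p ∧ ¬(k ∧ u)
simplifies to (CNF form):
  False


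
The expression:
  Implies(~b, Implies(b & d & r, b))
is always true.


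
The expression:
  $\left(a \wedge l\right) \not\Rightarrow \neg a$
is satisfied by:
  {a: True, l: True}


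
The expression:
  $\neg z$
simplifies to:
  $\neg z$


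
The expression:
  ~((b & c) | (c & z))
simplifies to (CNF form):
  (~b | ~c) & (~c | ~z)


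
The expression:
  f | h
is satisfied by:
  {h: True, f: True}
  {h: True, f: False}
  {f: True, h: False}


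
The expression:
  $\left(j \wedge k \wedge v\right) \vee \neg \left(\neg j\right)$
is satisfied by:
  {j: True}


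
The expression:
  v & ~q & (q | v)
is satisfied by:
  {v: True, q: False}


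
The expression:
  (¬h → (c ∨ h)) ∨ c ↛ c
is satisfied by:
  {c: True, h: True}
  {c: True, h: False}
  {h: True, c: False}


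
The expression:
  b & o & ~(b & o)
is never true.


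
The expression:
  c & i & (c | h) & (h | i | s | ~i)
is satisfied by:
  {c: True, i: True}


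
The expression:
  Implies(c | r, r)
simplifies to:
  r | ~c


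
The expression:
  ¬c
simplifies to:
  ¬c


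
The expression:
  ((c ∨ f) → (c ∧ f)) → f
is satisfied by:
  {c: True, f: True}
  {c: True, f: False}
  {f: True, c: False}


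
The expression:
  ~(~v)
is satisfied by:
  {v: True}


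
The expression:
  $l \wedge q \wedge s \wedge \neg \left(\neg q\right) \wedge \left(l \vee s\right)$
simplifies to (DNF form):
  $l \wedge q \wedge s$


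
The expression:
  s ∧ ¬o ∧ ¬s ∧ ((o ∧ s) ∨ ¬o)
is never true.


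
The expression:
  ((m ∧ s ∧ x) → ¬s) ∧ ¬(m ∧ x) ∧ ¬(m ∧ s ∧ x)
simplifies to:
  ¬m ∨ ¬x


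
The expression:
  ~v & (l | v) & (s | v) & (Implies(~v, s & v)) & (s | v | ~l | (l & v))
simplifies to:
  False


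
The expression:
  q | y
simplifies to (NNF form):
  q | y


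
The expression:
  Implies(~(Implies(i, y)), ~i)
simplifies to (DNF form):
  y | ~i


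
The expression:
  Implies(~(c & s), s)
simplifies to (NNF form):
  s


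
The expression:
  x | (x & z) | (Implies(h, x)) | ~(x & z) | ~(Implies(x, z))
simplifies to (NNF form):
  True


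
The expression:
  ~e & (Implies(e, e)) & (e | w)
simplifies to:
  w & ~e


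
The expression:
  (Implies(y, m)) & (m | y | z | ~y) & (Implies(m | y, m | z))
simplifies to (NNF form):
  m | ~y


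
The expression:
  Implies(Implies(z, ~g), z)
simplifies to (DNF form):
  z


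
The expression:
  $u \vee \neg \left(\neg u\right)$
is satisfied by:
  {u: True}


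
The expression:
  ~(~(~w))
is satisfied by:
  {w: False}


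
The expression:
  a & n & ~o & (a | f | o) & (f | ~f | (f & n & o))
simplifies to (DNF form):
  a & n & ~o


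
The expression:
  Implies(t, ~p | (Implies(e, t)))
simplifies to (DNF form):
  True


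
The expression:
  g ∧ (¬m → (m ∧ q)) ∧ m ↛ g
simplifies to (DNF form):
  False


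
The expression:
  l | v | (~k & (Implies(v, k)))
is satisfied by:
  {v: True, l: True, k: False}
  {v: True, k: False, l: False}
  {l: True, k: False, v: False}
  {l: False, k: False, v: False}
  {v: True, l: True, k: True}
  {v: True, k: True, l: False}
  {l: True, k: True, v: False}


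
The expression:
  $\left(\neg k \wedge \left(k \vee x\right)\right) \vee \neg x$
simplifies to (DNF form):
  $\neg k \vee \neg x$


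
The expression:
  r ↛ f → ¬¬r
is always true.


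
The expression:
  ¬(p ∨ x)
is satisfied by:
  {x: False, p: False}


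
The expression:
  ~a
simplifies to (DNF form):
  ~a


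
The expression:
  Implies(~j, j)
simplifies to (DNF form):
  j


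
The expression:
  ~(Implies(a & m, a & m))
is never true.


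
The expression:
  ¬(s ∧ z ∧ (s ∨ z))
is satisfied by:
  {s: False, z: False}
  {z: True, s: False}
  {s: True, z: False}


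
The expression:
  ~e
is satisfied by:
  {e: False}


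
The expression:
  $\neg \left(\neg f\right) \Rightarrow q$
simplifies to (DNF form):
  $q \vee \neg f$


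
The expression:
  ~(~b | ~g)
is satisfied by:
  {b: True, g: True}


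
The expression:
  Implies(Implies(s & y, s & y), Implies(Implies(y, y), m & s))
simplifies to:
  m & s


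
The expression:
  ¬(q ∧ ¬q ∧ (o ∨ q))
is always true.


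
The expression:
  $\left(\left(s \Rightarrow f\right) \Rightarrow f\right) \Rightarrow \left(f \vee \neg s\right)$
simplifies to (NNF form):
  $f \vee \neg s$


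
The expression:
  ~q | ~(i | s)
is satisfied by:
  {i: False, q: False, s: False}
  {s: True, i: False, q: False}
  {i: True, s: False, q: False}
  {s: True, i: True, q: False}
  {q: True, s: False, i: False}


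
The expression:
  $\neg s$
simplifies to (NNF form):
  $\neg s$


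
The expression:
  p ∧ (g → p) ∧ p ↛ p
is never true.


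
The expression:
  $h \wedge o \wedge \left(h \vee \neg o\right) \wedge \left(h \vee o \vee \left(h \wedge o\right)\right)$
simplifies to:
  $h \wedge o$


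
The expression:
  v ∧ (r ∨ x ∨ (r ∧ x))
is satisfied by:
  {r: True, x: True, v: True}
  {r: True, v: True, x: False}
  {x: True, v: True, r: False}


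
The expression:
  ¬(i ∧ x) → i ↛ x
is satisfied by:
  {i: True}


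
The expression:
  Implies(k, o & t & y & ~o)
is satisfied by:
  {k: False}


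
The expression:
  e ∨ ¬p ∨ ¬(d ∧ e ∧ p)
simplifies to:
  True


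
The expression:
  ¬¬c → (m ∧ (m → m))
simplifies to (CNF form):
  m ∨ ¬c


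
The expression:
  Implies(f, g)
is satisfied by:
  {g: True, f: False}
  {f: False, g: False}
  {f: True, g: True}


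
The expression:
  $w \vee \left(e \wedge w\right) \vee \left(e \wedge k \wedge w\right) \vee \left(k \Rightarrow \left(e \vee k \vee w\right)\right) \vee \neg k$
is always true.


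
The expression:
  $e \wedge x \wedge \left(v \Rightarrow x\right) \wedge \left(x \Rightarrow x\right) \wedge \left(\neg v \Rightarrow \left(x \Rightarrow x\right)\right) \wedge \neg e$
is never true.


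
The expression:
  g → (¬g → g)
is always true.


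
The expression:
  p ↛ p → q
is always true.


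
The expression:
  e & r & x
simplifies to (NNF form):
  e & r & x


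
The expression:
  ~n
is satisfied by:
  {n: False}


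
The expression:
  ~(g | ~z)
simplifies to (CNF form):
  z & ~g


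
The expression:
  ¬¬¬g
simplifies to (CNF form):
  ¬g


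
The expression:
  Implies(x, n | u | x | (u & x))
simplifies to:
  True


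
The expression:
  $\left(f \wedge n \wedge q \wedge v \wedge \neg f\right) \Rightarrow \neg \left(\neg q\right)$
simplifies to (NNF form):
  $\text{True}$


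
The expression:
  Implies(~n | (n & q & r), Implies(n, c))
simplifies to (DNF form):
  c | ~n | ~q | ~r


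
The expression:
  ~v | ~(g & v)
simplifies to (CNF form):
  ~g | ~v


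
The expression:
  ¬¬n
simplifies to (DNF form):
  n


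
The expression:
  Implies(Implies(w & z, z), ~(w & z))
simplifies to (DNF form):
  ~w | ~z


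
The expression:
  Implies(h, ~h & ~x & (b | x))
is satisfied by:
  {h: False}


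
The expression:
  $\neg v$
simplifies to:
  $\neg v$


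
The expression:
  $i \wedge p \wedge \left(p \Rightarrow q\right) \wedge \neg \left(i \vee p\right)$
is never true.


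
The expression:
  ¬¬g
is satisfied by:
  {g: True}


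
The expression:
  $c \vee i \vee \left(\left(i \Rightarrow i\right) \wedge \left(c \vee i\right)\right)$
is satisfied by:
  {i: True, c: True}
  {i: True, c: False}
  {c: True, i: False}


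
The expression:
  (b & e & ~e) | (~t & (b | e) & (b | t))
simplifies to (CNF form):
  b & ~t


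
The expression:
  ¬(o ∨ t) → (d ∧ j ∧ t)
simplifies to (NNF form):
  o ∨ t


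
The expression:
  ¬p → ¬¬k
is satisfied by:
  {k: True, p: True}
  {k: True, p: False}
  {p: True, k: False}


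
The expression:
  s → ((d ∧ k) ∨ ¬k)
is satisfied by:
  {d: True, s: False, k: False}
  {s: False, k: False, d: False}
  {d: True, k: True, s: False}
  {k: True, s: False, d: False}
  {d: True, s: True, k: False}
  {s: True, d: False, k: False}
  {d: True, k: True, s: True}


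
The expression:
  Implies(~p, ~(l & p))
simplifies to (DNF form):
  True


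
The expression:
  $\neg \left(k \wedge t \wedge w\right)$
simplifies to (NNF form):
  $\neg k \vee \neg t \vee \neg w$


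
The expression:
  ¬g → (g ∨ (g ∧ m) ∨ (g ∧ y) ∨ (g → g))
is always true.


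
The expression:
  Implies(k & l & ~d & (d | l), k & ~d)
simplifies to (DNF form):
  True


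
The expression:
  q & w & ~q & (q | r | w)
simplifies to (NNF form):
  False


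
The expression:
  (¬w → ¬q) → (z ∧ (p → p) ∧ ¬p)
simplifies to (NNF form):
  (q ∨ z) ∧ (q ∨ ¬p) ∧ (z ∨ ¬w) ∧ (¬p ∨ ¬w)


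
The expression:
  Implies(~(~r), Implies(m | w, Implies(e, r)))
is always true.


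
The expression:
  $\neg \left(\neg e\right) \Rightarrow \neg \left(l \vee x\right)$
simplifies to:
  $\left(\neg l \wedge \neg x\right) \vee \neg e$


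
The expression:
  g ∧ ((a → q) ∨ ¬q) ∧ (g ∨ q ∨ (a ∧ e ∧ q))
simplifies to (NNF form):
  g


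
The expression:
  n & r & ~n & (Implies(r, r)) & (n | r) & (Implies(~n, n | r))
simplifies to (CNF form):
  False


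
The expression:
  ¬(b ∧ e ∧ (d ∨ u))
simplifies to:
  (¬d ∧ ¬u) ∨ ¬b ∨ ¬e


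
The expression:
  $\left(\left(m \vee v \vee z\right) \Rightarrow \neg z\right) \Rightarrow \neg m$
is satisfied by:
  {z: True, m: False}
  {m: False, z: False}
  {m: True, z: True}


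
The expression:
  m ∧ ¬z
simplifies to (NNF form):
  m ∧ ¬z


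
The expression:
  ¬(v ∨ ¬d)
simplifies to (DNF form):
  d ∧ ¬v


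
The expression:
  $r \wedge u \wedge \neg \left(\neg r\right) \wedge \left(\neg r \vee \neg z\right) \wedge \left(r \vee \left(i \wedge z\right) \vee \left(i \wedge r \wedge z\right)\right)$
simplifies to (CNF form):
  $r \wedge u \wedge \neg z$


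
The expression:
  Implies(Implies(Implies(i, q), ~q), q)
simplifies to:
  q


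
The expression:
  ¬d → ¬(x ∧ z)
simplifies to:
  d ∨ ¬x ∨ ¬z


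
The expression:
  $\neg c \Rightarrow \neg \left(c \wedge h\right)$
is always true.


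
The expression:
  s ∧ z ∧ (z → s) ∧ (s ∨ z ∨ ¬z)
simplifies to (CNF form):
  s ∧ z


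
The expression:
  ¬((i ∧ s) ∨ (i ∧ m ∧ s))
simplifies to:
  ¬i ∨ ¬s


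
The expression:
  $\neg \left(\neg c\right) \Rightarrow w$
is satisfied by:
  {w: True, c: False}
  {c: False, w: False}
  {c: True, w: True}


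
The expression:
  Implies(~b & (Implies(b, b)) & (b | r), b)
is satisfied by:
  {b: True, r: False}
  {r: False, b: False}
  {r: True, b: True}


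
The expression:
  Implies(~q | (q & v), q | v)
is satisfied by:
  {q: True, v: True}
  {q: True, v: False}
  {v: True, q: False}


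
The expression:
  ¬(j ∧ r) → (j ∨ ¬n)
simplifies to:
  j ∨ ¬n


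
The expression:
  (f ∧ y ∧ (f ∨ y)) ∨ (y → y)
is always true.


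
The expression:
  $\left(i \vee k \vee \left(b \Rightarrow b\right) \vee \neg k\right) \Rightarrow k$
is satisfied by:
  {k: True}


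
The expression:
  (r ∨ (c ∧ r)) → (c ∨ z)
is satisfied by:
  {z: True, c: True, r: False}
  {z: True, c: False, r: False}
  {c: True, z: False, r: False}
  {z: False, c: False, r: False}
  {r: True, z: True, c: True}
  {r: True, z: True, c: False}
  {r: True, c: True, z: False}


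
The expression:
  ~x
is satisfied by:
  {x: False}


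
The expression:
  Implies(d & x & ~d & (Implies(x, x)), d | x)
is always true.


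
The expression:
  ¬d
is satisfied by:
  {d: False}


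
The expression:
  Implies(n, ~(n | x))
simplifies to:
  ~n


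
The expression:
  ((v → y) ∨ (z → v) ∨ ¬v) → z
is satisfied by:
  {z: True}


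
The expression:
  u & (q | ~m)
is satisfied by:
  {u: True, q: True, m: False}
  {u: True, m: False, q: False}
  {u: True, q: True, m: True}


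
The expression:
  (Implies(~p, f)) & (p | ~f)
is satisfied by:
  {p: True}


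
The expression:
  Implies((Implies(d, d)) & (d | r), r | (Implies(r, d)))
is always true.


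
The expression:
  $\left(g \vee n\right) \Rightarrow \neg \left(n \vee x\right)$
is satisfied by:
  {n: False, g: False, x: False}
  {x: True, n: False, g: False}
  {g: True, n: False, x: False}


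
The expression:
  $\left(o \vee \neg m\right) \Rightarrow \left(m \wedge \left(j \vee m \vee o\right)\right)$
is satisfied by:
  {m: True}


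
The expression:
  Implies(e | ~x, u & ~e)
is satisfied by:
  {x: True, u: True, e: False}
  {x: True, e: False, u: False}
  {u: True, e: False, x: False}


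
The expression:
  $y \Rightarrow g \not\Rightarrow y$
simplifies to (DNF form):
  $\neg y$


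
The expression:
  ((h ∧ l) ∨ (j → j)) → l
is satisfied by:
  {l: True}


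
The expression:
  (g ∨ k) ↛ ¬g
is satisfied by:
  {g: True}


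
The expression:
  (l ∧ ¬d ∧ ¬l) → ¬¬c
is always true.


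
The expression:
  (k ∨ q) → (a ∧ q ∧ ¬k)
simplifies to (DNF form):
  (a ∧ ¬k) ∨ (¬k ∧ ¬q)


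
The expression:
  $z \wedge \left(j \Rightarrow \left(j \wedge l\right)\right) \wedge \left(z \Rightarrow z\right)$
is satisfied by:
  {z: True, l: True, j: False}
  {z: True, l: False, j: False}
  {z: True, j: True, l: True}


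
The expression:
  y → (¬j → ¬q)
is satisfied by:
  {j: True, q: False, y: False}
  {j: False, q: False, y: False}
  {y: True, j: True, q: False}
  {y: True, j: False, q: False}
  {q: True, j: True, y: False}
  {q: True, j: False, y: False}
  {q: True, y: True, j: True}


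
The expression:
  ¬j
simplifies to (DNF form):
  ¬j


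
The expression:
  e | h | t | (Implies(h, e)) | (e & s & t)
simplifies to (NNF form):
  True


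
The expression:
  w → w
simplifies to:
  True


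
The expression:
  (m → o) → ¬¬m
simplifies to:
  m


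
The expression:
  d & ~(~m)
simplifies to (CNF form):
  d & m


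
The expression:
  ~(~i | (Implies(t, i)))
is never true.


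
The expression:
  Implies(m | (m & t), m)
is always true.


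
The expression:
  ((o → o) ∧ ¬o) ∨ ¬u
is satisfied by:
  {u: False, o: False}
  {o: True, u: False}
  {u: True, o: False}


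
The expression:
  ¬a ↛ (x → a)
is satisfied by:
  {x: True, a: False}


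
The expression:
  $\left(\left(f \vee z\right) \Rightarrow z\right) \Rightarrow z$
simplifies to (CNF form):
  $f \vee z$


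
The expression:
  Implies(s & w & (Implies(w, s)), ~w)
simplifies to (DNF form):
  ~s | ~w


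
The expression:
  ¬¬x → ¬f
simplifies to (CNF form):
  ¬f ∨ ¬x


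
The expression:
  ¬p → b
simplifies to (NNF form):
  b ∨ p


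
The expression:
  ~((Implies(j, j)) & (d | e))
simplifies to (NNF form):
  ~d & ~e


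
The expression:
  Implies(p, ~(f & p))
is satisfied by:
  {p: False, f: False}
  {f: True, p: False}
  {p: True, f: False}


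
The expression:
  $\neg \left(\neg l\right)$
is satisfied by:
  {l: True}


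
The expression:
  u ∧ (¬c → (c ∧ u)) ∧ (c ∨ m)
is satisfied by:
  {c: True, u: True}


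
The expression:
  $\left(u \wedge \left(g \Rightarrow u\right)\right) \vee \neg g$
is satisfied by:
  {u: True, g: False}
  {g: False, u: False}
  {g: True, u: True}


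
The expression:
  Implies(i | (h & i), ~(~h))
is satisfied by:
  {h: True, i: False}
  {i: False, h: False}
  {i: True, h: True}


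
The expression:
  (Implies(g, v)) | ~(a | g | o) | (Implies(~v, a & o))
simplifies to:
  v | ~g | (a & o)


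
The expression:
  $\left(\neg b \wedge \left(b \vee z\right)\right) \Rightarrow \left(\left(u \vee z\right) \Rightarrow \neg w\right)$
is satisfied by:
  {b: True, w: False, z: False}
  {w: False, z: False, b: False}
  {b: True, z: True, w: False}
  {z: True, w: False, b: False}
  {b: True, w: True, z: False}
  {w: True, b: False, z: False}
  {b: True, z: True, w: True}


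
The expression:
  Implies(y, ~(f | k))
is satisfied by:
  {f: False, y: False, k: False}
  {k: True, f: False, y: False}
  {f: True, k: False, y: False}
  {k: True, f: True, y: False}
  {y: True, k: False, f: False}


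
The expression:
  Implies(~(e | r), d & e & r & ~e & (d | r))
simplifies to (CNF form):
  e | r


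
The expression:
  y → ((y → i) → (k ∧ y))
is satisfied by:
  {k: True, y: False, i: False}
  {k: False, y: False, i: False}
  {i: True, k: True, y: False}
  {i: True, k: False, y: False}
  {y: True, k: True, i: False}
  {y: True, k: False, i: False}
  {y: True, i: True, k: True}


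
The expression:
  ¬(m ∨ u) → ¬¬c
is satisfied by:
  {c: True, m: True, u: True}
  {c: True, m: True, u: False}
  {c: True, u: True, m: False}
  {c: True, u: False, m: False}
  {m: True, u: True, c: False}
  {m: True, u: False, c: False}
  {u: True, m: False, c: False}


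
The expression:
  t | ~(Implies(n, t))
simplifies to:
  n | t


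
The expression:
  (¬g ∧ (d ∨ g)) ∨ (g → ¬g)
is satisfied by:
  {g: False}


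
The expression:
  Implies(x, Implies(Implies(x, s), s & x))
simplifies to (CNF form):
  True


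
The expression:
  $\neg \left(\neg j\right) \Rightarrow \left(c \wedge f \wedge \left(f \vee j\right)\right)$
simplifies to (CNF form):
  $\left(c \vee \neg j\right) \wedge \left(f \vee \neg j\right)$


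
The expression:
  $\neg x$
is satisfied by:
  {x: False}


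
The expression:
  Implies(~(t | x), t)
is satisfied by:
  {x: True, t: True}
  {x: True, t: False}
  {t: True, x: False}


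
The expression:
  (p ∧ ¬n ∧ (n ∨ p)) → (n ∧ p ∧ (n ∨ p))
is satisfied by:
  {n: True, p: False}
  {p: False, n: False}
  {p: True, n: True}


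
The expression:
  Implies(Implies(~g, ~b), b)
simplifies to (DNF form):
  b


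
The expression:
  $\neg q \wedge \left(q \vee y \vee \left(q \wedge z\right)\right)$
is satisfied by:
  {y: True, q: False}


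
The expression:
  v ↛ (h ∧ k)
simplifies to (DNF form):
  (v ∧ ¬h) ∨ (v ∧ ¬k)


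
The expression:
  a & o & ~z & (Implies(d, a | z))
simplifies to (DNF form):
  a & o & ~z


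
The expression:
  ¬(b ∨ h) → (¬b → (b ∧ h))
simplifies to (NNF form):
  b ∨ h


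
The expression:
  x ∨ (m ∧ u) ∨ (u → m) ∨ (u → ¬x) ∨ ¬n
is always true.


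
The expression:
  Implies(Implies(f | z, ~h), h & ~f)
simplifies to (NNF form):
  h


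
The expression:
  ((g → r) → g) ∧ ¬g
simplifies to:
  False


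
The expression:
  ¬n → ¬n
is always true.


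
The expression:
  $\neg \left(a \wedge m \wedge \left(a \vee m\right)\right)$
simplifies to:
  $\neg a \vee \neg m$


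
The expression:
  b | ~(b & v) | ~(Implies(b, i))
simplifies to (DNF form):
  True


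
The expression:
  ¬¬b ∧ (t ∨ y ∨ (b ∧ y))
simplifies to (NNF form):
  b ∧ (t ∨ y)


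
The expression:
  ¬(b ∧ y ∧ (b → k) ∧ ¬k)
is always true.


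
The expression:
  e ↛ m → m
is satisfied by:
  {m: True, e: False}
  {e: False, m: False}
  {e: True, m: True}


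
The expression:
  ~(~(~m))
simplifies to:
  ~m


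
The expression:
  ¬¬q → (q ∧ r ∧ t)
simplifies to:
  (r ∧ t) ∨ ¬q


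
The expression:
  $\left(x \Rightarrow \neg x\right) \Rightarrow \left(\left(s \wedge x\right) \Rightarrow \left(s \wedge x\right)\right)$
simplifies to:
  $\text{True}$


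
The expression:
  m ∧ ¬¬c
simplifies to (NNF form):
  c ∧ m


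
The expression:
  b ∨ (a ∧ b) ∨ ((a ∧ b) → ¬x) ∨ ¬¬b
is always true.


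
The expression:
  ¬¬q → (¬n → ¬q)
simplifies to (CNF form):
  n ∨ ¬q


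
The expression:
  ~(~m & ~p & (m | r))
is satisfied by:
  {m: True, p: True, r: False}
  {m: True, p: False, r: False}
  {p: True, m: False, r: False}
  {m: False, p: False, r: False}
  {r: True, m: True, p: True}
  {r: True, m: True, p: False}
  {r: True, p: True, m: False}


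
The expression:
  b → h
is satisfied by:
  {h: True, b: False}
  {b: False, h: False}
  {b: True, h: True}


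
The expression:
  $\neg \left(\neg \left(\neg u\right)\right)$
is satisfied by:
  {u: False}


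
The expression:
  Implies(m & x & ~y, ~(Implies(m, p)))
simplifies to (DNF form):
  y | ~m | ~p | ~x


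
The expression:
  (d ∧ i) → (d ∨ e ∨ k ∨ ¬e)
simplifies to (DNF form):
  True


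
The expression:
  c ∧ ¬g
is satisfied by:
  {c: True, g: False}


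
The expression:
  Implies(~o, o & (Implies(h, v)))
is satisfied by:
  {o: True}


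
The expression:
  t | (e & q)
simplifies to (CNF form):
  (e | t) & (q | t)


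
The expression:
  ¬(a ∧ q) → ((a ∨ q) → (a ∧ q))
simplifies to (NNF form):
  (a ∧ q) ∨ (¬a ∧ ¬q)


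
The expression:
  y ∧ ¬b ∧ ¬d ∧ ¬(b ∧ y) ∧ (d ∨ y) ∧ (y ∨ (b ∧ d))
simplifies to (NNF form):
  y ∧ ¬b ∧ ¬d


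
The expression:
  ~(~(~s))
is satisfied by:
  {s: False}


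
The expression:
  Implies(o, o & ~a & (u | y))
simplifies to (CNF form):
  (~a | ~o) & (u | y | ~o) & (u | ~a | ~o) & (y | ~a | ~o)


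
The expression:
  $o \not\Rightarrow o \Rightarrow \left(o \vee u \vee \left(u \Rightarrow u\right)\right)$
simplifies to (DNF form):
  $\text{True}$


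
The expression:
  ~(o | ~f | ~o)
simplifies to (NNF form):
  False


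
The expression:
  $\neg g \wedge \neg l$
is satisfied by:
  {g: False, l: False}


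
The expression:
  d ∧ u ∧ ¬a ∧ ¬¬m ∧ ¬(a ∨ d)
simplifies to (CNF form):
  False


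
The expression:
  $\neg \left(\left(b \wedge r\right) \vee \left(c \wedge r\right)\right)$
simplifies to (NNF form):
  $\left(\neg b \wedge \neg c\right) \vee \neg r$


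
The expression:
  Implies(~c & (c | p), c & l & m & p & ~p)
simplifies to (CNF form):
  c | ~p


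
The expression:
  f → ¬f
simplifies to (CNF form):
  ¬f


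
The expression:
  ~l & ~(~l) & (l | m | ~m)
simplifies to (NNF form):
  False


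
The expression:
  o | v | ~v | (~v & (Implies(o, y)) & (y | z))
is always true.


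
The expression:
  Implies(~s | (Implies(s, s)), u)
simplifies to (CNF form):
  u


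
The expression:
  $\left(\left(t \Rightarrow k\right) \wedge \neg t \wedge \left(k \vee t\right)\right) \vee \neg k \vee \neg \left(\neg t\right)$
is always true.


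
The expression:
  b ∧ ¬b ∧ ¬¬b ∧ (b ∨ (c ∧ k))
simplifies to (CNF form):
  False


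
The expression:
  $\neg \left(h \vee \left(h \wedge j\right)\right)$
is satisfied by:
  {h: False}


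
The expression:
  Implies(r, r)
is always true.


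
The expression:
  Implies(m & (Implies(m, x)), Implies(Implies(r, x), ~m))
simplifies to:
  ~m | ~x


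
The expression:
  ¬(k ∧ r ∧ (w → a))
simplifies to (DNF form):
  (w ∧ ¬a) ∨ ¬k ∨ ¬r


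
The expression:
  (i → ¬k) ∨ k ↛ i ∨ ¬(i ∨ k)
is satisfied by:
  {k: False, i: False}
  {i: True, k: False}
  {k: True, i: False}


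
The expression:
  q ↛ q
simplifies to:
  False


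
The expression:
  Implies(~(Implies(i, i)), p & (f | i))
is always true.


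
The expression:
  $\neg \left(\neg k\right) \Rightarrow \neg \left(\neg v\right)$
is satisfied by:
  {v: True, k: False}
  {k: False, v: False}
  {k: True, v: True}


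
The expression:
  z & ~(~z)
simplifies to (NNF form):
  z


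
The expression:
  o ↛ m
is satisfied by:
  {o: True, m: False}


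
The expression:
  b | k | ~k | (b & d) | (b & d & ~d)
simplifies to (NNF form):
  True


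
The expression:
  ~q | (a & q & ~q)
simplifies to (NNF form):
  ~q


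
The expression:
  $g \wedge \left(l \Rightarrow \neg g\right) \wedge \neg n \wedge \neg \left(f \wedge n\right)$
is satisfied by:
  {g: True, n: False, l: False}


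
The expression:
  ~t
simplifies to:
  ~t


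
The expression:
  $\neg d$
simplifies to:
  $\neg d$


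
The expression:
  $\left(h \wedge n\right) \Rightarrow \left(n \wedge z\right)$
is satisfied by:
  {z: True, h: False, n: False}
  {h: False, n: False, z: False}
  {n: True, z: True, h: False}
  {n: True, h: False, z: False}
  {z: True, h: True, n: False}
  {h: True, z: False, n: False}
  {n: True, h: True, z: True}


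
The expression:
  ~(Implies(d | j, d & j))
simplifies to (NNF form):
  (d & ~j) | (j & ~d)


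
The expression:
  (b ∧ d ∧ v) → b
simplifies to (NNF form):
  True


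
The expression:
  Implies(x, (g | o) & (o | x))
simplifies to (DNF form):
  g | o | ~x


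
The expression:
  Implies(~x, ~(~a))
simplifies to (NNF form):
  a | x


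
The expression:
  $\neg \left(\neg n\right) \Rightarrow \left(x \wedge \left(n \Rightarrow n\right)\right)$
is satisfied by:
  {x: True, n: False}
  {n: False, x: False}
  {n: True, x: True}


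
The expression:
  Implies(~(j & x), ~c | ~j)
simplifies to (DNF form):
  x | ~c | ~j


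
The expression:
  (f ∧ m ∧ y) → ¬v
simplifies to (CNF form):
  ¬f ∨ ¬m ∨ ¬v ∨ ¬y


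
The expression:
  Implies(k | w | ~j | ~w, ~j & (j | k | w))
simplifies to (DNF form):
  (k & ~j) | (w & ~j)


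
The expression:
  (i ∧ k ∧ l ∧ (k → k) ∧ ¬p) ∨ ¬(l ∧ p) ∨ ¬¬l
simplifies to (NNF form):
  True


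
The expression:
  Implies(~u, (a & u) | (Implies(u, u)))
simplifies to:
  True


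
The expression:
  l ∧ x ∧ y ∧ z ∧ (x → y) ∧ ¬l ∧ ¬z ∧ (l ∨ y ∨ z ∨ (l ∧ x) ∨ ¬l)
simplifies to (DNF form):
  False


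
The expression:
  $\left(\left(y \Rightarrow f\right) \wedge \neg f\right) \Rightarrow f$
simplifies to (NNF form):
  $f \vee y$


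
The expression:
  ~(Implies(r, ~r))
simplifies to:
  r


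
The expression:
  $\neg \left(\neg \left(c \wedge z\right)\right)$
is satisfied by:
  {c: True, z: True}


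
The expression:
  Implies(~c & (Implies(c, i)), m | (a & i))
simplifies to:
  c | m | (a & i)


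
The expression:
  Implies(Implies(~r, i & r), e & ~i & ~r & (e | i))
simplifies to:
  ~r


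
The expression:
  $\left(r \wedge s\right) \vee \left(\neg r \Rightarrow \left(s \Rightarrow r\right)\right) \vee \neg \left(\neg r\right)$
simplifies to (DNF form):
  $r \vee \neg s$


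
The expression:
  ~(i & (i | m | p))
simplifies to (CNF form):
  ~i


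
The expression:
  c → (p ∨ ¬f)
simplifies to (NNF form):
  p ∨ ¬c ∨ ¬f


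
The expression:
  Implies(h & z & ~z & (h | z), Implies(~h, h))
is always true.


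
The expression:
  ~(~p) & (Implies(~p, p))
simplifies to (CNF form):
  p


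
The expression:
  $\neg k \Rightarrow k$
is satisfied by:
  {k: True}


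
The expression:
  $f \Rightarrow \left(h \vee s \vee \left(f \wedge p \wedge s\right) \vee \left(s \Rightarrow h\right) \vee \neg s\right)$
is always true.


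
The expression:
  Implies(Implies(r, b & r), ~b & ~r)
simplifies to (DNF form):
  ~b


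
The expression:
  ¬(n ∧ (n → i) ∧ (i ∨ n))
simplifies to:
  ¬i ∨ ¬n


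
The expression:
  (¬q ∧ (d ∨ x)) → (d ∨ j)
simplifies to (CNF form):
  d ∨ j ∨ q ∨ ¬x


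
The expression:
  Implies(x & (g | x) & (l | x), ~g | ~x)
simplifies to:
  ~g | ~x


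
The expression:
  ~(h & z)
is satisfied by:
  {h: False, z: False}
  {z: True, h: False}
  {h: True, z: False}


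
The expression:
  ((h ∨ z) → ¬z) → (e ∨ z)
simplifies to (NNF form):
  e ∨ z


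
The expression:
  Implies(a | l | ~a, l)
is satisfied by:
  {l: True}


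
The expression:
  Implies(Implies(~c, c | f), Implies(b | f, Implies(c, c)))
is always true.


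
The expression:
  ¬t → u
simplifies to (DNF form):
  t ∨ u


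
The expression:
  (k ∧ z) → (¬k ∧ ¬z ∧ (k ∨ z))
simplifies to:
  ¬k ∨ ¬z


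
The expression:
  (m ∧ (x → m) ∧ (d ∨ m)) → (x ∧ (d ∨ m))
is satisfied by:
  {x: True, m: False}
  {m: False, x: False}
  {m: True, x: True}


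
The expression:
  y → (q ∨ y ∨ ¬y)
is always true.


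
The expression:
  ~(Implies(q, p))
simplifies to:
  q & ~p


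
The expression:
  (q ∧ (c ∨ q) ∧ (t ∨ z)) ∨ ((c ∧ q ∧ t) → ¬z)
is always true.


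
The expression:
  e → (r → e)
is always true.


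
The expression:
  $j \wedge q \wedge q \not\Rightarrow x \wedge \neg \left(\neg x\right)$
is never true.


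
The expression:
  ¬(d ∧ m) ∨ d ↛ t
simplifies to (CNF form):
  ¬d ∨ ¬m ∨ ¬t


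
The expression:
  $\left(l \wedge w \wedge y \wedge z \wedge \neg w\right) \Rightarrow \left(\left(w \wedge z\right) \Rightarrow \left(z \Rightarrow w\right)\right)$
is always true.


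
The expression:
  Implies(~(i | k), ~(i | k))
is always true.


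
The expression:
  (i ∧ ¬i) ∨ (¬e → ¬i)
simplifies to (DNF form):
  e ∨ ¬i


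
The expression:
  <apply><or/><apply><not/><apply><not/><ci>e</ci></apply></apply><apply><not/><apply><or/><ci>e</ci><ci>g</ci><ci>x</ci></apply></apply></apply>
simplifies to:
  <apply><or/><ci>e</ci><apply><and/><apply><not/><ci>g</ci></apply><apply><not/><ci>x</ci></apply></apply></apply>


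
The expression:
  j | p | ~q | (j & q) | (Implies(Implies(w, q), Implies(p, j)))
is always true.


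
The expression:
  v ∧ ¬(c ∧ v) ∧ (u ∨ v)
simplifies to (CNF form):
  v ∧ ¬c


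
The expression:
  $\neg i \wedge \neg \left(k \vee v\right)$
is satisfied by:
  {v: False, i: False, k: False}


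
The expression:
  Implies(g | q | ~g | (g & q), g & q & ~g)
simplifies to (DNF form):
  False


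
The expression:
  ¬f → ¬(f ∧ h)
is always true.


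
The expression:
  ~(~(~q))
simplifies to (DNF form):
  ~q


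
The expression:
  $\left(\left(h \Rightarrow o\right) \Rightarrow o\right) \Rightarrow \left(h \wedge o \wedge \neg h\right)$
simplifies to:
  $\neg h \wedge \neg o$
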